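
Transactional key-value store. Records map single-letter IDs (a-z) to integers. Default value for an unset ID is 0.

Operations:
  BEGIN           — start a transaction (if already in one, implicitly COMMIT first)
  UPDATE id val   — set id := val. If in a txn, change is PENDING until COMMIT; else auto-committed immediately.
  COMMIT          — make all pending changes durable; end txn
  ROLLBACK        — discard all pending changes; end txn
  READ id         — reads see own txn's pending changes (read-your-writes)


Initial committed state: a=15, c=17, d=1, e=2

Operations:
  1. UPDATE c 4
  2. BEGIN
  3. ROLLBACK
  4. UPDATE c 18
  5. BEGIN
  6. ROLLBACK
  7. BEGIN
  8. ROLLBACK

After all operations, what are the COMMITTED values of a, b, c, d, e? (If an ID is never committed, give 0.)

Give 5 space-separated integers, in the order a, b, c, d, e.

Initial committed: {a=15, c=17, d=1, e=2}
Op 1: UPDATE c=4 (auto-commit; committed c=4)
Op 2: BEGIN: in_txn=True, pending={}
Op 3: ROLLBACK: discarded pending []; in_txn=False
Op 4: UPDATE c=18 (auto-commit; committed c=18)
Op 5: BEGIN: in_txn=True, pending={}
Op 6: ROLLBACK: discarded pending []; in_txn=False
Op 7: BEGIN: in_txn=True, pending={}
Op 8: ROLLBACK: discarded pending []; in_txn=False
Final committed: {a=15, c=18, d=1, e=2}

Answer: 15 0 18 1 2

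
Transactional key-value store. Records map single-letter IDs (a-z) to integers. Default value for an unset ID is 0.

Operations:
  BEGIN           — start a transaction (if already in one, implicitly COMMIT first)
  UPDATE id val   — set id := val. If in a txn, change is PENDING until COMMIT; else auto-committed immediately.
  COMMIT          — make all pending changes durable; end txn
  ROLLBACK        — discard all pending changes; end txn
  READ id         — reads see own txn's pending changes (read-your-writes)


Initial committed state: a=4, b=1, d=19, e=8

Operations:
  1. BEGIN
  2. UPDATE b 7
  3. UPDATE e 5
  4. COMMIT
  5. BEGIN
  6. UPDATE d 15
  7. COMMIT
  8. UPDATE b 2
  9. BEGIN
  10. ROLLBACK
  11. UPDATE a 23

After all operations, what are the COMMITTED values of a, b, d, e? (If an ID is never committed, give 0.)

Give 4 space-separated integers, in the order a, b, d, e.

Answer: 23 2 15 5

Derivation:
Initial committed: {a=4, b=1, d=19, e=8}
Op 1: BEGIN: in_txn=True, pending={}
Op 2: UPDATE b=7 (pending; pending now {b=7})
Op 3: UPDATE e=5 (pending; pending now {b=7, e=5})
Op 4: COMMIT: merged ['b', 'e'] into committed; committed now {a=4, b=7, d=19, e=5}
Op 5: BEGIN: in_txn=True, pending={}
Op 6: UPDATE d=15 (pending; pending now {d=15})
Op 7: COMMIT: merged ['d'] into committed; committed now {a=4, b=7, d=15, e=5}
Op 8: UPDATE b=2 (auto-commit; committed b=2)
Op 9: BEGIN: in_txn=True, pending={}
Op 10: ROLLBACK: discarded pending []; in_txn=False
Op 11: UPDATE a=23 (auto-commit; committed a=23)
Final committed: {a=23, b=2, d=15, e=5}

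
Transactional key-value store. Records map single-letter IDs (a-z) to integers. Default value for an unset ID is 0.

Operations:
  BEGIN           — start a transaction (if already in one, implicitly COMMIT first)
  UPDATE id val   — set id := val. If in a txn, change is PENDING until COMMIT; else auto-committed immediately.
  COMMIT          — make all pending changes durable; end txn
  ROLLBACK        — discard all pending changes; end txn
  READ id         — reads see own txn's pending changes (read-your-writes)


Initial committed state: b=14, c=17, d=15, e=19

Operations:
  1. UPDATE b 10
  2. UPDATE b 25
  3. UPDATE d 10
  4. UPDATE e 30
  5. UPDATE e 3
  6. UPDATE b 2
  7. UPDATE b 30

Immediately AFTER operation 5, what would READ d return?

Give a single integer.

Initial committed: {b=14, c=17, d=15, e=19}
Op 1: UPDATE b=10 (auto-commit; committed b=10)
Op 2: UPDATE b=25 (auto-commit; committed b=25)
Op 3: UPDATE d=10 (auto-commit; committed d=10)
Op 4: UPDATE e=30 (auto-commit; committed e=30)
Op 5: UPDATE e=3 (auto-commit; committed e=3)
After op 5: visible(d) = 10 (pending={}, committed={b=25, c=17, d=10, e=3})

Answer: 10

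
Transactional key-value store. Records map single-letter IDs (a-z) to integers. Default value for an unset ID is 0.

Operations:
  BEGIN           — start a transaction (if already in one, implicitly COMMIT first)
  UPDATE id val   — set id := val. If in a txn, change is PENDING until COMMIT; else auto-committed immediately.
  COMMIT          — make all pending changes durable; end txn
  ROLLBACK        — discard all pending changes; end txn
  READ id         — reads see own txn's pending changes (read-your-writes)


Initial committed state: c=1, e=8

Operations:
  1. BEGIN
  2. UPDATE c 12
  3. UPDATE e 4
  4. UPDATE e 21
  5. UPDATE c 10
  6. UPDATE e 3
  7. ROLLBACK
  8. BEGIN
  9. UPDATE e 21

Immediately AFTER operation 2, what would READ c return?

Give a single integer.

Answer: 12

Derivation:
Initial committed: {c=1, e=8}
Op 1: BEGIN: in_txn=True, pending={}
Op 2: UPDATE c=12 (pending; pending now {c=12})
After op 2: visible(c) = 12 (pending={c=12}, committed={c=1, e=8})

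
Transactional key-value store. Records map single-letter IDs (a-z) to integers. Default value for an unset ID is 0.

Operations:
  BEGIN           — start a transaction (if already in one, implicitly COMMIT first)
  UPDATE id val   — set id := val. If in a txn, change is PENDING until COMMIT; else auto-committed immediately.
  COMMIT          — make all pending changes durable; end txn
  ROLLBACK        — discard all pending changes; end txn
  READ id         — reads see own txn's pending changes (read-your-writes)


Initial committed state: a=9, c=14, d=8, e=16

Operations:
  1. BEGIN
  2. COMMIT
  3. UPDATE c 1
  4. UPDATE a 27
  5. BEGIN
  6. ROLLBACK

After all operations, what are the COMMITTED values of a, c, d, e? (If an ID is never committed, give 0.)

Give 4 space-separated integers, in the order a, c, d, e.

Initial committed: {a=9, c=14, d=8, e=16}
Op 1: BEGIN: in_txn=True, pending={}
Op 2: COMMIT: merged [] into committed; committed now {a=9, c=14, d=8, e=16}
Op 3: UPDATE c=1 (auto-commit; committed c=1)
Op 4: UPDATE a=27 (auto-commit; committed a=27)
Op 5: BEGIN: in_txn=True, pending={}
Op 6: ROLLBACK: discarded pending []; in_txn=False
Final committed: {a=27, c=1, d=8, e=16}

Answer: 27 1 8 16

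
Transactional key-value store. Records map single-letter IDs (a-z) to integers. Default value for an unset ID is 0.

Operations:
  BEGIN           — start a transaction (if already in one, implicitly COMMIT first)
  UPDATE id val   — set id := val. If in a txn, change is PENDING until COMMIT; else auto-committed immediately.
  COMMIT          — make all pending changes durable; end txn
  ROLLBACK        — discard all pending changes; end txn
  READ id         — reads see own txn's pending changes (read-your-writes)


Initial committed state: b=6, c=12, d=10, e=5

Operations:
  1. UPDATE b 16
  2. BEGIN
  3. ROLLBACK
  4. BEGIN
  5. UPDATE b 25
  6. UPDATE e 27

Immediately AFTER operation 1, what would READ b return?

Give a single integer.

Answer: 16

Derivation:
Initial committed: {b=6, c=12, d=10, e=5}
Op 1: UPDATE b=16 (auto-commit; committed b=16)
After op 1: visible(b) = 16 (pending={}, committed={b=16, c=12, d=10, e=5})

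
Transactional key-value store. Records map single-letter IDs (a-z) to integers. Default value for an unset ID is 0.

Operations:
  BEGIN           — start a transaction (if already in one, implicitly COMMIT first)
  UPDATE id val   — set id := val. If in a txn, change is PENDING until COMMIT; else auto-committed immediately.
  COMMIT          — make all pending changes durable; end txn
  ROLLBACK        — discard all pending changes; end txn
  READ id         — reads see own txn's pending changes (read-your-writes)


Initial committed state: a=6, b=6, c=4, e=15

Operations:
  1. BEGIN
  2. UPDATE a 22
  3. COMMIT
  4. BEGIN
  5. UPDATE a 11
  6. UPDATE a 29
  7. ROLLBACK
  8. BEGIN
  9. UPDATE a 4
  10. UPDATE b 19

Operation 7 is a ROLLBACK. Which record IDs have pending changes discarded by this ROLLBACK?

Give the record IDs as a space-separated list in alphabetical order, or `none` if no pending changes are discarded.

Initial committed: {a=6, b=6, c=4, e=15}
Op 1: BEGIN: in_txn=True, pending={}
Op 2: UPDATE a=22 (pending; pending now {a=22})
Op 3: COMMIT: merged ['a'] into committed; committed now {a=22, b=6, c=4, e=15}
Op 4: BEGIN: in_txn=True, pending={}
Op 5: UPDATE a=11 (pending; pending now {a=11})
Op 6: UPDATE a=29 (pending; pending now {a=29})
Op 7: ROLLBACK: discarded pending ['a']; in_txn=False
Op 8: BEGIN: in_txn=True, pending={}
Op 9: UPDATE a=4 (pending; pending now {a=4})
Op 10: UPDATE b=19 (pending; pending now {a=4, b=19})
ROLLBACK at op 7 discards: ['a']

Answer: a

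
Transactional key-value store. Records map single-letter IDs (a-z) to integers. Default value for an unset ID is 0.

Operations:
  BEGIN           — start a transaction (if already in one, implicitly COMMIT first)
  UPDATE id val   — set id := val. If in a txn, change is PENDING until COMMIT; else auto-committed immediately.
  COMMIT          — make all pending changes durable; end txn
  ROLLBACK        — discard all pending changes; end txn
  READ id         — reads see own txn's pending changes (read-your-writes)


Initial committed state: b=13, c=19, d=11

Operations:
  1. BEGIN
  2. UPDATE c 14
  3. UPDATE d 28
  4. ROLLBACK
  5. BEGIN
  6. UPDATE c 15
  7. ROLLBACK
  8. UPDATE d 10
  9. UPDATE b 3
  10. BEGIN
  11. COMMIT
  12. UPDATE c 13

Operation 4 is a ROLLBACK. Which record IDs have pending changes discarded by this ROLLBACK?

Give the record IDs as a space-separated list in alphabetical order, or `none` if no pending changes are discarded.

Answer: c d

Derivation:
Initial committed: {b=13, c=19, d=11}
Op 1: BEGIN: in_txn=True, pending={}
Op 2: UPDATE c=14 (pending; pending now {c=14})
Op 3: UPDATE d=28 (pending; pending now {c=14, d=28})
Op 4: ROLLBACK: discarded pending ['c', 'd']; in_txn=False
Op 5: BEGIN: in_txn=True, pending={}
Op 6: UPDATE c=15 (pending; pending now {c=15})
Op 7: ROLLBACK: discarded pending ['c']; in_txn=False
Op 8: UPDATE d=10 (auto-commit; committed d=10)
Op 9: UPDATE b=3 (auto-commit; committed b=3)
Op 10: BEGIN: in_txn=True, pending={}
Op 11: COMMIT: merged [] into committed; committed now {b=3, c=19, d=10}
Op 12: UPDATE c=13 (auto-commit; committed c=13)
ROLLBACK at op 4 discards: ['c', 'd']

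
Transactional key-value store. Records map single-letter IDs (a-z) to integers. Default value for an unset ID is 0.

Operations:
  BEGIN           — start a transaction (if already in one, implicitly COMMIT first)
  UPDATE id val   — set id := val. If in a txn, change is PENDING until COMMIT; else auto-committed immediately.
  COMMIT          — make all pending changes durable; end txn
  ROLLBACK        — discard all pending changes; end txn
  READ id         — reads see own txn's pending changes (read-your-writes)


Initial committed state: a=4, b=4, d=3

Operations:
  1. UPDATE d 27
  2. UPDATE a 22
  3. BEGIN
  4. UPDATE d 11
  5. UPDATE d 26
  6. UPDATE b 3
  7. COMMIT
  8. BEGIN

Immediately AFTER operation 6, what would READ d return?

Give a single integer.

Initial committed: {a=4, b=4, d=3}
Op 1: UPDATE d=27 (auto-commit; committed d=27)
Op 2: UPDATE a=22 (auto-commit; committed a=22)
Op 3: BEGIN: in_txn=True, pending={}
Op 4: UPDATE d=11 (pending; pending now {d=11})
Op 5: UPDATE d=26 (pending; pending now {d=26})
Op 6: UPDATE b=3 (pending; pending now {b=3, d=26})
After op 6: visible(d) = 26 (pending={b=3, d=26}, committed={a=22, b=4, d=27})

Answer: 26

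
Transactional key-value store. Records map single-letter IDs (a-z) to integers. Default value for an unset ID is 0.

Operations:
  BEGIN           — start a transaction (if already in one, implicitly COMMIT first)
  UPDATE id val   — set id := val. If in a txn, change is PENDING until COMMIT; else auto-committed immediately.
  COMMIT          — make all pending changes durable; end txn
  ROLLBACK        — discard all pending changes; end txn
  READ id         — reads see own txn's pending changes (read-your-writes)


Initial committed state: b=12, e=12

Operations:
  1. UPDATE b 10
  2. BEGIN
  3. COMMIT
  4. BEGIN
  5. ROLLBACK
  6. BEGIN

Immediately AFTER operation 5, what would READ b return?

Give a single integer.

Answer: 10

Derivation:
Initial committed: {b=12, e=12}
Op 1: UPDATE b=10 (auto-commit; committed b=10)
Op 2: BEGIN: in_txn=True, pending={}
Op 3: COMMIT: merged [] into committed; committed now {b=10, e=12}
Op 4: BEGIN: in_txn=True, pending={}
Op 5: ROLLBACK: discarded pending []; in_txn=False
After op 5: visible(b) = 10 (pending={}, committed={b=10, e=12})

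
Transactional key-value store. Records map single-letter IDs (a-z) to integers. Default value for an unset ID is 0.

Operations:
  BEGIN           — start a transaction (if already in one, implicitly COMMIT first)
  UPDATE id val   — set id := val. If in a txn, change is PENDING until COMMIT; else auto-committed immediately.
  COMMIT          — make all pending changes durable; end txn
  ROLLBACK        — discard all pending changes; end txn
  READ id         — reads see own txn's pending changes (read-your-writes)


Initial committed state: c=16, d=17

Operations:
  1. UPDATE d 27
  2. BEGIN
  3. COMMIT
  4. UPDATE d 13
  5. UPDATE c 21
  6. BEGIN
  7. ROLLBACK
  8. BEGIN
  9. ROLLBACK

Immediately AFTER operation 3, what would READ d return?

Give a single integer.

Initial committed: {c=16, d=17}
Op 1: UPDATE d=27 (auto-commit; committed d=27)
Op 2: BEGIN: in_txn=True, pending={}
Op 3: COMMIT: merged [] into committed; committed now {c=16, d=27}
After op 3: visible(d) = 27 (pending={}, committed={c=16, d=27})

Answer: 27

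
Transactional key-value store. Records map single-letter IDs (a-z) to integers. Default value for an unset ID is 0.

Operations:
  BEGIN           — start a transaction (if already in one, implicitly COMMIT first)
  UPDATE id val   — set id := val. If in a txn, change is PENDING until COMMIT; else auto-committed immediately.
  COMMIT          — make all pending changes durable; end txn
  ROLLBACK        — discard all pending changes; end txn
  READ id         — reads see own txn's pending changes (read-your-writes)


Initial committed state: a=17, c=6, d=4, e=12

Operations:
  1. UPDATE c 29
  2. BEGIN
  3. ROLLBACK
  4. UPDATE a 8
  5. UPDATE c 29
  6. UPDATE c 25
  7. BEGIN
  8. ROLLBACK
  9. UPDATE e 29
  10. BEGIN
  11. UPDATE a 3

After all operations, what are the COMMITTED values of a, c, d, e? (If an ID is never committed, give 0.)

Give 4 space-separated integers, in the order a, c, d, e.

Initial committed: {a=17, c=6, d=4, e=12}
Op 1: UPDATE c=29 (auto-commit; committed c=29)
Op 2: BEGIN: in_txn=True, pending={}
Op 3: ROLLBACK: discarded pending []; in_txn=False
Op 4: UPDATE a=8 (auto-commit; committed a=8)
Op 5: UPDATE c=29 (auto-commit; committed c=29)
Op 6: UPDATE c=25 (auto-commit; committed c=25)
Op 7: BEGIN: in_txn=True, pending={}
Op 8: ROLLBACK: discarded pending []; in_txn=False
Op 9: UPDATE e=29 (auto-commit; committed e=29)
Op 10: BEGIN: in_txn=True, pending={}
Op 11: UPDATE a=3 (pending; pending now {a=3})
Final committed: {a=8, c=25, d=4, e=29}

Answer: 8 25 4 29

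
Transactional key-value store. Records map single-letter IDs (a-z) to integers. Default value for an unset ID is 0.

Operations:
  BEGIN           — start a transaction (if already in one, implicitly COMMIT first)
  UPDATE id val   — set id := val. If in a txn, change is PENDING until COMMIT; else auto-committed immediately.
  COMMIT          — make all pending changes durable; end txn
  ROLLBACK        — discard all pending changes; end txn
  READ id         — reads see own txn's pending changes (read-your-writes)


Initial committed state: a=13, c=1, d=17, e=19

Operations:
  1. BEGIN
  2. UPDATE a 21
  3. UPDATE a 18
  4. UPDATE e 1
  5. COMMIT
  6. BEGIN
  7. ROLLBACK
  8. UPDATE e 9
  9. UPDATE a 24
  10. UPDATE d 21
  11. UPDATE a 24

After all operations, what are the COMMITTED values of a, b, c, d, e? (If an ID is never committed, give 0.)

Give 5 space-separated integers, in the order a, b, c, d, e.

Initial committed: {a=13, c=1, d=17, e=19}
Op 1: BEGIN: in_txn=True, pending={}
Op 2: UPDATE a=21 (pending; pending now {a=21})
Op 3: UPDATE a=18 (pending; pending now {a=18})
Op 4: UPDATE e=1 (pending; pending now {a=18, e=1})
Op 5: COMMIT: merged ['a', 'e'] into committed; committed now {a=18, c=1, d=17, e=1}
Op 6: BEGIN: in_txn=True, pending={}
Op 7: ROLLBACK: discarded pending []; in_txn=False
Op 8: UPDATE e=9 (auto-commit; committed e=9)
Op 9: UPDATE a=24 (auto-commit; committed a=24)
Op 10: UPDATE d=21 (auto-commit; committed d=21)
Op 11: UPDATE a=24 (auto-commit; committed a=24)
Final committed: {a=24, c=1, d=21, e=9}

Answer: 24 0 1 21 9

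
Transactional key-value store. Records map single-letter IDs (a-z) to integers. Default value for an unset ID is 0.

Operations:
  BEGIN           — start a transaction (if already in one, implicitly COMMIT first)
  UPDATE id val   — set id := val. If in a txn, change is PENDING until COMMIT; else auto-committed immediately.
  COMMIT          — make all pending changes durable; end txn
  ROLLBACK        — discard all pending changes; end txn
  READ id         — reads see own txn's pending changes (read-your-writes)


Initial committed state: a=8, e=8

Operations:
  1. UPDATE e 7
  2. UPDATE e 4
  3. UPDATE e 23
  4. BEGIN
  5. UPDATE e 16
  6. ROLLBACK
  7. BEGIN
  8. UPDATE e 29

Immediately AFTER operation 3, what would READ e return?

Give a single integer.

Answer: 23

Derivation:
Initial committed: {a=8, e=8}
Op 1: UPDATE e=7 (auto-commit; committed e=7)
Op 2: UPDATE e=4 (auto-commit; committed e=4)
Op 3: UPDATE e=23 (auto-commit; committed e=23)
After op 3: visible(e) = 23 (pending={}, committed={a=8, e=23})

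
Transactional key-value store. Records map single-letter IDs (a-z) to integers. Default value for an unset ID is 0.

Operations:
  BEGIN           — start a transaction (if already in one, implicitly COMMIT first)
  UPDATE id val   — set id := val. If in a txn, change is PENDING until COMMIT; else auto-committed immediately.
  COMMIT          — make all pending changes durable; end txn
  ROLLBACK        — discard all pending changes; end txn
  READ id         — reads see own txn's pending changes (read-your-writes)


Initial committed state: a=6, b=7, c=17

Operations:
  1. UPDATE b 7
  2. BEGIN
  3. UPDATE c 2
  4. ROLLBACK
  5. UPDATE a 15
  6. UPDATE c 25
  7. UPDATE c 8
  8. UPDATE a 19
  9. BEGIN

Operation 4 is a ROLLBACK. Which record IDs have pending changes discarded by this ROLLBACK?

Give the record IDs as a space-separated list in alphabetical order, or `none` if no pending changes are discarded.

Initial committed: {a=6, b=7, c=17}
Op 1: UPDATE b=7 (auto-commit; committed b=7)
Op 2: BEGIN: in_txn=True, pending={}
Op 3: UPDATE c=2 (pending; pending now {c=2})
Op 4: ROLLBACK: discarded pending ['c']; in_txn=False
Op 5: UPDATE a=15 (auto-commit; committed a=15)
Op 6: UPDATE c=25 (auto-commit; committed c=25)
Op 7: UPDATE c=8 (auto-commit; committed c=8)
Op 8: UPDATE a=19 (auto-commit; committed a=19)
Op 9: BEGIN: in_txn=True, pending={}
ROLLBACK at op 4 discards: ['c']

Answer: c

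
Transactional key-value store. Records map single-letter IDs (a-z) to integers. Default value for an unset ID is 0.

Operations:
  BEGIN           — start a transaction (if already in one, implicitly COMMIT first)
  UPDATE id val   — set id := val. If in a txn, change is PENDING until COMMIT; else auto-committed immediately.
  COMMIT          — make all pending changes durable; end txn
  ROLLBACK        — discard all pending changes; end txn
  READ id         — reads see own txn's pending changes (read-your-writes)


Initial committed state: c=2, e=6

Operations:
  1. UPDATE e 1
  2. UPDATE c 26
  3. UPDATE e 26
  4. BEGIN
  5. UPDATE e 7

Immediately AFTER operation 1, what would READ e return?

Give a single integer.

Initial committed: {c=2, e=6}
Op 1: UPDATE e=1 (auto-commit; committed e=1)
After op 1: visible(e) = 1 (pending={}, committed={c=2, e=1})

Answer: 1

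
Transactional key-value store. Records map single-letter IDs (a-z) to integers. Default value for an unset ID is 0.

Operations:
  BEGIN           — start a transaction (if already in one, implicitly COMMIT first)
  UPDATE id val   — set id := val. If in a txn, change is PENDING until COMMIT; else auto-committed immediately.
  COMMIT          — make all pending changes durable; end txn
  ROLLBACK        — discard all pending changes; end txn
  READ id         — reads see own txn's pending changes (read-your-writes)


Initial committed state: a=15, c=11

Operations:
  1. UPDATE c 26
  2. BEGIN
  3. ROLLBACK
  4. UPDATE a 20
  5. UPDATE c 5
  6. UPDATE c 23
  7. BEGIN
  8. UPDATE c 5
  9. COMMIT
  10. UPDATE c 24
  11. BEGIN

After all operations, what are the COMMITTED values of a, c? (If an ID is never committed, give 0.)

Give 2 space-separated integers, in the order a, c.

Initial committed: {a=15, c=11}
Op 1: UPDATE c=26 (auto-commit; committed c=26)
Op 2: BEGIN: in_txn=True, pending={}
Op 3: ROLLBACK: discarded pending []; in_txn=False
Op 4: UPDATE a=20 (auto-commit; committed a=20)
Op 5: UPDATE c=5 (auto-commit; committed c=5)
Op 6: UPDATE c=23 (auto-commit; committed c=23)
Op 7: BEGIN: in_txn=True, pending={}
Op 8: UPDATE c=5 (pending; pending now {c=5})
Op 9: COMMIT: merged ['c'] into committed; committed now {a=20, c=5}
Op 10: UPDATE c=24 (auto-commit; committed c=24)
Op 11: BEGIN: in_txn=True, pending={}
Final committed: {a=20, c=24}

Answer: 20 24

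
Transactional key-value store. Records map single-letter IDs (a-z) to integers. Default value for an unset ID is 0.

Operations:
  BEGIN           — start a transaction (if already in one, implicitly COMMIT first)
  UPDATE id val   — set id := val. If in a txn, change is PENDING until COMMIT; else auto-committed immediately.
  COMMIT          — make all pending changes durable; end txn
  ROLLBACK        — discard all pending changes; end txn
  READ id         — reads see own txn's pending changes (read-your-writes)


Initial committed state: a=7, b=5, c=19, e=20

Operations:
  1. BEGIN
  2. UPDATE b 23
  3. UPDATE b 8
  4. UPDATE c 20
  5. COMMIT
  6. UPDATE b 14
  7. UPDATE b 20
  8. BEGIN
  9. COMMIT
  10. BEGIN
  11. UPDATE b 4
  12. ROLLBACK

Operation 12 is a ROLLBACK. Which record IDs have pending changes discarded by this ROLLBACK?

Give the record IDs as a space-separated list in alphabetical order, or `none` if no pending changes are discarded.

Initial committed: {a=7, b=5, c=19, e=20}
Op 1: BEGIN: in_txn=True, pending={}
Op 2: UPDATE b=23 (pending; pending now {b=23})
Op 3: UPDATE b=8 (pending; pending now {b=8})
Op 4: UPDATE c=20 (pending; pending now {b=8, c=20})
Op 5: COMMIT: merged ['b', 'c'] into committed; committed now {a=7, b=8, c=20, e=20}
Op 6: UPDATE b=14 (auto-commit; committed b=14)
Op 7: UPDATE b=20 (auto-commit; committed b=20)
Op 8: BEGIN: in_txn=True, pending={}
Op 9: COMMIT: merged [] into committed; committed now {a=7, b=20, c=20, e=20}
Op 10: BEGIN: in_txn=True, pending={}
Op 11: UPDATE b=4 (pending; pending now {b=4})
Op 12: ROLLBACK: discarded pending ['b']; in_txn=False
ROLLBACK at op 12 discards: ['b']

Answer: b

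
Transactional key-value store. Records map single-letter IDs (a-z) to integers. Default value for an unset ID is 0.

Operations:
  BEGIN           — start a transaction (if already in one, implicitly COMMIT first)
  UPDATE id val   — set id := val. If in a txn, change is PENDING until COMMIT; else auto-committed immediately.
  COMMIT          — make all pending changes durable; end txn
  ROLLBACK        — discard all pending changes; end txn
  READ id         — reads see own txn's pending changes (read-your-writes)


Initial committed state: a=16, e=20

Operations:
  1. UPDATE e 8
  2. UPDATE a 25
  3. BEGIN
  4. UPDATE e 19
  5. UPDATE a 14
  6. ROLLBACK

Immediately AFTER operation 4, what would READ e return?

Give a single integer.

Initial committed: {a=16, e=20}
Op 1: UPDATE e=8 (auto-commit; committed e=8)
Op 2: UPDATE a=25 (auto-commit; committed a=25)
Op 3: BEGIN: in_txn=True, pending={}
Op 4: UPDATE e=19 (pending; pending now {e=19})
After op 4: visible(e) = 19 (pending={e=19}, committed={a=25, e=8})

Answer: 19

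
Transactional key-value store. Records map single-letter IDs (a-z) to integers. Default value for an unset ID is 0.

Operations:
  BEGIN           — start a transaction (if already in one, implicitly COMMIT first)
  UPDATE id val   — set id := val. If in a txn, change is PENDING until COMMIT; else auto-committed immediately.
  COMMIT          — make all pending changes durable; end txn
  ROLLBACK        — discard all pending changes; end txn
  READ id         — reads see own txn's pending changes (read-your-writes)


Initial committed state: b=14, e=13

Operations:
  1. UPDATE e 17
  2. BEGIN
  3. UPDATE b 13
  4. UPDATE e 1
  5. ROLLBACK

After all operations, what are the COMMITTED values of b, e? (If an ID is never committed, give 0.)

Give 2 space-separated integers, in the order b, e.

Answer: 14 17

Derivation:
Initial committed: {b=14, e=13}
Op 1: UPDATE e=17 (auto-commit; committed e=17)
Op 2: BEGIN: in_txn=True, pending={}
Op 3: UPDATE b=13 (pending; pending now {b=13})
Op 4: UPDATE e=1 (pending; pending now {b=13, e=1})
Op 5: ROLLBACK: discarded pending ['b', 'e']; in_txn=False
Final committed: {b=14, e=17}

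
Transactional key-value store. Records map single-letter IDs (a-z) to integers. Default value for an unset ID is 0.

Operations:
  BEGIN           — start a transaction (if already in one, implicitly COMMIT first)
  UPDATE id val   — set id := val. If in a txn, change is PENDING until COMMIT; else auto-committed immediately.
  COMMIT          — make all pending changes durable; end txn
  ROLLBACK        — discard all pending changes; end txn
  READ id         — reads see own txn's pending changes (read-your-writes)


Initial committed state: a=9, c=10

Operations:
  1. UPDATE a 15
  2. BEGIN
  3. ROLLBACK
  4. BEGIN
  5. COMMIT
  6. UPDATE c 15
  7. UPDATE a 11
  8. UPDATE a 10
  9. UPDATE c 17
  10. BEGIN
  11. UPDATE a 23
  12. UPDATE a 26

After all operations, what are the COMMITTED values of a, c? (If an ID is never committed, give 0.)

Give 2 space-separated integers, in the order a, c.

Initial committed: {a=9, c=10}
Op 1: UPDATE a=15 (auto-commit; committed a=15)
Op 2: BEGIN: in_txn=True, pending={}
Op 3: ROLLBACK: discarded pending []; in_txn=False
Op 4: BEGIN: in_txn=True, pending={}
Op 5: COMMIT: merged [] into committed; committed now {a=15, c=10}
Op 6: UPDATE c=15 (auto-commit; committed c=15)
Op 7: UPDATE a=11 (auto-commit; committed a=11)
Op 8: UPDATE a=10 (auto-commit; committed a=10)
Op 9: UPDATE c=17 (auto-commit; committed c=17)
Op 10: BEGIN: in_txn=True, pending={}
Op 11: UPDATE a=23 (pending; pending now {a=23})
Op 12: UPDATE a=26 (pending; pending now {a=26})
Final committed: {a=10, c=17}

Answer: 10 17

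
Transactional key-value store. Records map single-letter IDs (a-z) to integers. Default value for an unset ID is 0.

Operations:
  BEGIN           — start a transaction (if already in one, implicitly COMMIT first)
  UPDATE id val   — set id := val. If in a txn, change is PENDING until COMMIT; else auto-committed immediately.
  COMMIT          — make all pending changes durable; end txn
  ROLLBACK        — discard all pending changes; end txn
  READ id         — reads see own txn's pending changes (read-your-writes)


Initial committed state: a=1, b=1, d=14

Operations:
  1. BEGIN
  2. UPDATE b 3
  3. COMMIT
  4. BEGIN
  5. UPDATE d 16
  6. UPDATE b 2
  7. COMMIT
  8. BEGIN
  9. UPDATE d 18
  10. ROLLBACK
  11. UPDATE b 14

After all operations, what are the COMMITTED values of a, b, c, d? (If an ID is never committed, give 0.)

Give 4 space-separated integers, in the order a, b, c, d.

Initial committed: {a=1, b=1, d=14}
Op 1: BEGIN: in_txn=True, pending={}
Op 2: UPDATE b=3 (pending; pending now {b=3})
Op 3: COMMIT: merged ['b'] into committed; committed now {a=1, b=3, d=14}
Op 4: BEGIN: in_txn=True, pending={}
Op 5: UPDATE d=16 (pending; pending now {d=16})
Op 6: UPDATE b=2 (pending; pending now {b=2, d=16})
Op 7: COMMIT: merged ['b', 'd'] into committed; committed now {a=1, b=2, d=16}
Op 8: BEGIN: in_txn=True, pending={}
Op 9: UPDATE d=18 (pending; pending now {d=18})
Op 10: ROLLBACK: discarded pending ['d']; in_txn=False
Op 11: UPDATE b=14 (auto-commit; committed b=14)
Final committed: {a=1, b=14, d=16}

Answer: 1 14 0 16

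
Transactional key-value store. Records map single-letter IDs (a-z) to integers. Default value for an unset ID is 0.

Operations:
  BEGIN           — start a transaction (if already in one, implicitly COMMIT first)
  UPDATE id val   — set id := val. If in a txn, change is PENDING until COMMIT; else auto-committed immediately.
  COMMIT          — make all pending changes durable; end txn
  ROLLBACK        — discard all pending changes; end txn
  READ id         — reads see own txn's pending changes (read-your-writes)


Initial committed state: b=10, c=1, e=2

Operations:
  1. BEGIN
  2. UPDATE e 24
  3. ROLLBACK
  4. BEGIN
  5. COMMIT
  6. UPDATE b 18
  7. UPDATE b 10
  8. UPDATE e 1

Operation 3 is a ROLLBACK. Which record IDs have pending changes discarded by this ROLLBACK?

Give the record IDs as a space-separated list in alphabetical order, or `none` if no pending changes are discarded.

Initial committed: {b=10, c=1, e=2}
Op 1: BEGIN: in_txn=True, pending={}
Op 2: UPDATE e=24 (pending; pending now {e=24})
Op 3: ROLLBACK: discarded pending ['e']; in_txn=False
Op 4: BEGIN: in_txn=True, pending={}
Op 5: COMMIT: merged [] into committed; committed now {b=10, c=1, e=2}
Op 6: UPDATE b=18 (auto-commit; committed b=18)
Op 7: UPDATE b=10 (auto-commit; committed b=10)
Op 8: UPDATE e=1 (auto-commit; committed e=1)
ROLLBACK at op 3 discards: ['e']

Answer: e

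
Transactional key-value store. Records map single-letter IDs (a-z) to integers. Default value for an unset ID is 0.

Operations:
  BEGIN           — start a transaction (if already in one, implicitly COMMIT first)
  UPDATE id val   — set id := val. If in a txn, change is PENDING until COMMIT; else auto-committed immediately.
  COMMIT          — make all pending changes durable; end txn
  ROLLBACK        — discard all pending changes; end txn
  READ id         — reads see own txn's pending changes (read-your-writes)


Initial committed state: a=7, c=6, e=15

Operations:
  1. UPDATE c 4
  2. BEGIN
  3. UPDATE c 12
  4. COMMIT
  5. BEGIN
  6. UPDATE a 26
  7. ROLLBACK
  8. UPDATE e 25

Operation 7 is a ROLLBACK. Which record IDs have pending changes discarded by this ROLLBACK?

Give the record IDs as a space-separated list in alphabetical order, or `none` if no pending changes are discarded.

Initial committed: {a=7, c=6, e=15}
Op 1: UPDATE c=4 (auto-commit; committed c=4)
Op 2: BEGIN: in_txn=True, pending={}
Op 3: UPDATE c=12 (pending; pending now {c=12})
Op 4: COMMIT: merged ['c'] into committed; committed now {a=7, c=12, e=15}
Op 5: BEGIN: in_txn=True, pending={}
Op 6: UPDATE a=26 (pending; pending now {a=26})
Op 7: ROLLBACK: discarded pending ['a']; in_txn=False
Op 8: UPDATE e=25 (auto-commit; committed e=25)
ROLLBACK at op 7 discards: ['a']

Answer: a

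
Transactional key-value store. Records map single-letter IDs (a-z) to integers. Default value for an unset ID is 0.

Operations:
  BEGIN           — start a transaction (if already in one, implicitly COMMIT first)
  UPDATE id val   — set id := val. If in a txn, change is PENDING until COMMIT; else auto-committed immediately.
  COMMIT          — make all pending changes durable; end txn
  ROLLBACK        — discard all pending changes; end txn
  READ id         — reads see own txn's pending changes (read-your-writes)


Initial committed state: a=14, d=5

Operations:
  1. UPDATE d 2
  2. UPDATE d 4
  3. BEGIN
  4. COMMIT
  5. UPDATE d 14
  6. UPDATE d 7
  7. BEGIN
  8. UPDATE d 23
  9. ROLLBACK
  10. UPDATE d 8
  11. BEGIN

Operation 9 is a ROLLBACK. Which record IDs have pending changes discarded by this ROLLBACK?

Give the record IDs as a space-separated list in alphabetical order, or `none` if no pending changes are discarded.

Initial committed: {a=14, d=5}
Op 1: UPDATE d=2 (auto-commit; committed d=2)
Op 2: UPDATE d=4 (auto-commit; committed d=4)
Op 3: BEGIN: in_txn=True, pending={}
Op 4: COMMIT: merged [] into committed; committed now {a=14, d=4}
Op 5: UPDATE d=14 (auto-commit; committed d=14)
Op 6: UPDATE d=7 (auto-commit; committed d=7)
Op 7: BEGIN: in_txn=True, pending={}
Op 8: UPDATE d=23 (pending; pending now {d=23})
Op 9: ROLLBACK: discarded pending ['d']; in_txn=False
Op 10: UPDATE d=8 (auto-commit; committed d=8)
Op 11: BEGIN: in_txn=True, pending={}
ROLLBACK at op 9 discards: ['d']

Answer: d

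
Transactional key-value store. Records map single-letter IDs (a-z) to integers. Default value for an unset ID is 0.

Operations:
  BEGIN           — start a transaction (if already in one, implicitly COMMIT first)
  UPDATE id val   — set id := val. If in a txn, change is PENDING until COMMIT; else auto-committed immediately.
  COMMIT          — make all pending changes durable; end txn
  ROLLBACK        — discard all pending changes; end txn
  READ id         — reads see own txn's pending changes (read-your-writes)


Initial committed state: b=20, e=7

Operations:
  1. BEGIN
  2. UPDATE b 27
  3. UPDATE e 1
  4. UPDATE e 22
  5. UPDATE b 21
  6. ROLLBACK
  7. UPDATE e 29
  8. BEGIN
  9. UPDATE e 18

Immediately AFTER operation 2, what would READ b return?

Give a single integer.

Answer: 27

Derivation:
Initial committed: {b=20, e=7}
Op 1: BEGIN: in_txn=True, pending={}
Op 2: UPDATE b=27 (pending; pending now {b=27})
After op 2: visible(b) = 27 (pending={b=27}, committed={b=20, e=7})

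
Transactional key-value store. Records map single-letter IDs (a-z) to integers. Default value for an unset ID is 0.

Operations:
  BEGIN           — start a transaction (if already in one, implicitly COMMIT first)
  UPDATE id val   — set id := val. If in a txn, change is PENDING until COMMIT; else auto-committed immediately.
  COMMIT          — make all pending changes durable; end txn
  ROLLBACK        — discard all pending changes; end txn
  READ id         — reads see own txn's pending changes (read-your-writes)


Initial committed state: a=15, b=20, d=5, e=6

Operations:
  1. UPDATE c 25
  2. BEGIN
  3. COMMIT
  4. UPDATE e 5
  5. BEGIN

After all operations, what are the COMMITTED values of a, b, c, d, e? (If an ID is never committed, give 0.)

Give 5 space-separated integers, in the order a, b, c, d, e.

Initial committed: {a=15, b=20, d=5, e=6}
Op 1: UPDATE c=25 (auto-commit; committed c=25)
Op 2: BEGIN: in_txn=True, pending={}
Op 3: COMMIT: merged [] into committed; committed now {a=15, b=20, c=25, d=5, e=6}
Op 4: UPDATE e=5 (auto-commit; committed e=5)
Op 5: BEGIN: in_txn=True, pending={}
Final committed: {a=15, b=20, c=25, d=5, e=5}

Answer: 15 20 25 5 5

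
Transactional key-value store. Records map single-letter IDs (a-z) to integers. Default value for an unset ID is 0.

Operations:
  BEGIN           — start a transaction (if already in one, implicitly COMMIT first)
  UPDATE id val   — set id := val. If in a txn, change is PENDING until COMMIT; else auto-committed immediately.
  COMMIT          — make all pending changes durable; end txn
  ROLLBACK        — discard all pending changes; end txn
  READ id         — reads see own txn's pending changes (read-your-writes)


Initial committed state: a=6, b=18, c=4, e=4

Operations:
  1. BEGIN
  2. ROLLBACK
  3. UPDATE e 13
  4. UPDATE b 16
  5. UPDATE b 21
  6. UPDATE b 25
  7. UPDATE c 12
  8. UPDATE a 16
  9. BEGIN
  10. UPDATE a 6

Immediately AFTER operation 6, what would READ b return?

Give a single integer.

Answer: 25

Derivation:
Initial committed: {a=6, b=18, c=4, e=4}
Op 1: BEGIN: in_txn=True, pending={}
Op 2: ROLLBACK: discarded pending []; in_txn=False
Op 3: UPDATE e=13 (auto-commit; committed e=13)
Op 4: UPDATE b=16 (auto-commit; committed b=16)
Op 5: UPDATE b=21 (auto-commit; committed b=21)
Op 6: UPDATE b=25 (auto-commit; committed b=25)
After op 6: visible(b) = 25 (pending={}, committed={a=6, b=25, c=4, e=13})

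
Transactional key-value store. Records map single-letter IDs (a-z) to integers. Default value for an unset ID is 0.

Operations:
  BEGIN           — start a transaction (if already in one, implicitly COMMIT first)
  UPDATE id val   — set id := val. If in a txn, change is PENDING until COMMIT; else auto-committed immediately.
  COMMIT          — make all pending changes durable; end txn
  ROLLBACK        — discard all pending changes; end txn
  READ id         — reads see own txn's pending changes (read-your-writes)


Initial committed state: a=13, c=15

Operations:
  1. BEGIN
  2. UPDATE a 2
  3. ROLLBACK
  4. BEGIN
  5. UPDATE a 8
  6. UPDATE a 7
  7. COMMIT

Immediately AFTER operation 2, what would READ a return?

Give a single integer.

Answer: 2

Derivation:
Initial committed: {a=13, c=15}
Op 1: BEGIN: in_txn=True, pending={}
Op 2: UPDATE a=2 (pending; pending now {a=2})
After op 2: visible(a) = 2 (pending={a=2}, committed={a=13, c=15})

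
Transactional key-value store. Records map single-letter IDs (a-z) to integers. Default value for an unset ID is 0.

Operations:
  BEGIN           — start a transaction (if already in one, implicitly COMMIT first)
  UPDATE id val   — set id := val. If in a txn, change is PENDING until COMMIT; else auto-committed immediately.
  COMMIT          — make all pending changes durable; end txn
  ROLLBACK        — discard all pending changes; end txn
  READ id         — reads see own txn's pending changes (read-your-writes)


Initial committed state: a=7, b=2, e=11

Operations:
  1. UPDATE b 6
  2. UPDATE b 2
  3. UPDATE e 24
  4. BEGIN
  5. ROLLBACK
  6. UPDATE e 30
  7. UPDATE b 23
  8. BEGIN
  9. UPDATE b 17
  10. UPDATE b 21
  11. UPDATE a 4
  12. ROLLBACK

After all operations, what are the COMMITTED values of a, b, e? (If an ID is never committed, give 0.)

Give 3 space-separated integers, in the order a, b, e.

Initial committed: {a=7, b=2, e=11}
Op 1: UPDATE b=6 (auto-commit; committed b=6)
Op 2: UPDATE b=2 (auto-commit; committed b=2)
Op 3: UPDATE e=24 (auto-commit; committed e=24)
Op 4: BEGIN: in_txn=True, pending={}
Op 5: ROLLBACK: discarded pending []; in_txn=False
Op 6: UPDATE e=30 (auto-commit; committed e=30)
Op 7: UPDATE b=23 (auto-commit; committed b=23)
Op 8: BEGIN: in_txn=True, pending={}
Op 9: UPDATE b=17 (pending; pending now {b=17})
Op 10: UPDATE b=21 (pending; pending now {b=21})
Op 11: UPDATE a=4 (pending; pending now {a=4, b=21})
Op 12: ROLLBACK: discarded pending ['a', 'b']; in_txn=False
Final committed: {a=7, b=23, e=30}

Answer: 7 23 30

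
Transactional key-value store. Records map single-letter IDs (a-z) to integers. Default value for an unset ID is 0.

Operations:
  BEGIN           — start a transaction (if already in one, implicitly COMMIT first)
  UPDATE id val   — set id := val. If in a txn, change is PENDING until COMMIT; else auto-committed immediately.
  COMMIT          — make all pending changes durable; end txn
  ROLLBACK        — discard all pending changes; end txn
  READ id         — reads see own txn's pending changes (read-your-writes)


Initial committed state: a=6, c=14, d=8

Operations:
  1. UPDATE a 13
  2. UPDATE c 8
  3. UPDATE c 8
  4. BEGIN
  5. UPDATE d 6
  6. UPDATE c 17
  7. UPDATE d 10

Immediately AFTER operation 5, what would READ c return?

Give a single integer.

Answer: 8

Derivation:
Initial committed: {a=6, c=14, d=8}
Op 1: UPDATE a=13 (auto-commit; committed a=13)
Op 2: UPDATE c=8 (auto-commit; committed c=8)
Op 3: UPDATE c=8 (auto-commit; committed c=8)
Op 4: BEGIN: in_txn=True, pending={}
Op 5: UPDATE d=6 (pending; pending now {d=6})
After op 5: visible(c) = 8 (pending={d=6}, committed={a=13, c=8, d=8})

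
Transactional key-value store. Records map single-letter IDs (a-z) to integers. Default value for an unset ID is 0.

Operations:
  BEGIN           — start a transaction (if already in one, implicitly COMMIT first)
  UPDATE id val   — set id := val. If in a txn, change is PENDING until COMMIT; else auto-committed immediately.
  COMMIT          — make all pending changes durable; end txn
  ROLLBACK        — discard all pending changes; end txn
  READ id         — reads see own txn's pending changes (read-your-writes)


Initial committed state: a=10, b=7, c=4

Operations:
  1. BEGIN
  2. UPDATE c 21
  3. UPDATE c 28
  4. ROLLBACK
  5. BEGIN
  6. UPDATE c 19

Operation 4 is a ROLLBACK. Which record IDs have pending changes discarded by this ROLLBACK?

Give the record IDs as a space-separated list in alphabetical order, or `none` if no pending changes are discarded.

Answer: c

Derivation:
Initial committed: {a=10, b=7, c=4}
Op 1: BEGIN: in_txn=True, pending={}
Op 2: UPDATE c=21 (pending; pending now {c=21})
Op 3: UPDATE c=28 (pending; pending now {c=28})
Op 4: ROLLBACK: discarded pending ['c']; in_txn=False
Op 5: BEGIN: in_txn=True, pending={}
Op 6: UPDATE c=19 (pending; pending now {c=19})
ROLLBACK at op 4 discards: ['c']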